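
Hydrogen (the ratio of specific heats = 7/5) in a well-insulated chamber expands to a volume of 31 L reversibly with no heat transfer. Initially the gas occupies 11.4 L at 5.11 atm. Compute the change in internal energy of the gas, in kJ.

P₂ = P₁(V₁/V₂)^γ = 5.11×(11.4/31)^(7/5) = 1.259 atm.
For a reversible adiabat, W_by_gas = (P₁V₁ − P₂V₂)/(γ−1).
W_by = (517800×0.0114 − 127600×0.031) / (2/5) = 4866 J.
Q = 0 ⇒ ΔU = −W_by = -4866 J.

ΔU ≈ -4.87 kJ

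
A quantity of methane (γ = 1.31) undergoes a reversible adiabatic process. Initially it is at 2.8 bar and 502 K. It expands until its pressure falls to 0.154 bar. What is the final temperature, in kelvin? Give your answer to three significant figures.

Adiabatic: T₂/T₁ = (P₂/P₁)^((γ−1)/γ).
T₂ = 502 × (0.154/2.8)^(0.237) = 252.7 K.

T₂ ≈ 253 K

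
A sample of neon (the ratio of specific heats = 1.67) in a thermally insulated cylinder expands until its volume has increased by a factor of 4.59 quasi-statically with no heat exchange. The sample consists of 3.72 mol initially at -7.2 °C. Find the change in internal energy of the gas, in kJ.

For a reversible adiabat TV^(γ−1) is constant, so T₂ = T₁ (V₁/V₂)^(γ−1).
T₁ = -7.2 °C = 265.9 K.
T₂ = 265.9 × (1/4.59)^(0.67) = 95.8 K.
Q = 0, so ΔU = W_on_gas = nCᵥΔT with Cᵥ = R/(γ−1) = 12.41 J/(mol·K).
ΔU = 3.72 × 12.41 × (95.8 − 265.9) = -7854 J.

ΔU ≈ -7.85 kJ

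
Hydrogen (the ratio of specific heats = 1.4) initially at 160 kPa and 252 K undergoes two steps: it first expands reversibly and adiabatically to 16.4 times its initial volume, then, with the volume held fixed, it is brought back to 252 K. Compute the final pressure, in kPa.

P₃ ≈ 9.76 kPa

Adiabatic step (PV^γ = const): P₂ = 160×(1/16.4)^(1.4) = 3.187 kPa; T₂ = 252×(1/16.4)^(0.4) = 82.31 K.
Isochoric: P₃ = P₂(T₃/T₂) = 3.187 × (252/82.31) = 9.756 kPa.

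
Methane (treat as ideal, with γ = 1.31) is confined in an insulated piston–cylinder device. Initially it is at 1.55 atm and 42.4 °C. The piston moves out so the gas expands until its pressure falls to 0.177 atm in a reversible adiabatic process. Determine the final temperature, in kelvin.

Adiabatic: T₂/T₁ = (P₂/P₁)^((γ−1)/γ).
T₁ = 42.4 °C = 315.5 K.
T₂ = 315.5 × (0.177/1.55)^(0.237) = 188.8 K.

T₂ ≈ 189 K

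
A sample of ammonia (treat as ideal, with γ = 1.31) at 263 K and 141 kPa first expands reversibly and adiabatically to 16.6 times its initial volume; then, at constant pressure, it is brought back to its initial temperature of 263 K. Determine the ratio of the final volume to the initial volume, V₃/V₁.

Adiabatic step: V₂/V₁ = 16.6; T₂ = T₁·(1/16.6)^(0.31) = 110.1 K.
Isobaric step: V₃/V₂ = T₃/T₂ = 263/110.1.
V₃/V₁ = (V₂/V₁)(V₃/V₂) = 16.6 × (263/110.1) = 39.66.

V₃/V₁ ≈ 39.7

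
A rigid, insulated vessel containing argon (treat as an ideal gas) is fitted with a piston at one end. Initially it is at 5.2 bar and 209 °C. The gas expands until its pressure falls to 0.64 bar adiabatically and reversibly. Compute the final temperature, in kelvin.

T₂ ≈ 209 K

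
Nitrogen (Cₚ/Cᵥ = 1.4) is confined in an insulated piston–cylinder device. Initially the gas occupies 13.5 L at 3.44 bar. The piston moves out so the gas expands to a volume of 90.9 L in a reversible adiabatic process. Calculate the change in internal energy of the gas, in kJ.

ΔU ≈ -6.20 kJ

P₂ = P₁(V₁/V₂)^γ = 3.44×(13.5/90.9)^(1.4) = 0.2383 bar.
For a reversible adiabat, W_by_gas = (P₁V₁ − P₂V₂)/(γ−1).
W_by = (344000×0.0135 − 23830×0.0909) / (0.4) = 6196 J.
Q = 0 ⇒ ΔU = −W_by = -6196 J.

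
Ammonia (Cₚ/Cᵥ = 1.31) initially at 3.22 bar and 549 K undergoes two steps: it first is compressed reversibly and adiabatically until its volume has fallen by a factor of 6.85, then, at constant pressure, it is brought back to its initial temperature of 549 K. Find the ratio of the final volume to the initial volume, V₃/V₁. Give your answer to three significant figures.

V₃/V₁ ≈ 0.0804

Adiabatic step: V₂/V₁ = 0.146; T₂ = T₁·6.85^(0.31) = 996.9 K.
Isobaric step: V₃/V₂ = T₃/T₂ = 549/996.9.
V₃/V₁ = (V₂/V₁)(V₃/V₂) = 0.146 × (549/996.9) = 0.0804.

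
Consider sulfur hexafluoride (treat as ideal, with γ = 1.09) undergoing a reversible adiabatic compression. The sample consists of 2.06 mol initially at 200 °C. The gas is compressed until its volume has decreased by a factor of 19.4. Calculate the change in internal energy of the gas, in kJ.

For a reversible adiabat TV^(γ−1) is constant, so T₂ = T₁ (V₁/V₂)^(γ−1).
T₁ = 200 °C = 473.1 K.
T₂ = 473.1 × 19.4^(0.09) = 617.9 K.
Q = 0, so ΔU = W_on_gas = nCᵥΔT with Cᵥ = R/(γ−1) = 92.38 J/(mol·K).
ΔU = 2.06 × 92.38 × (617.9 − 473.1) = 27540 J.

ΔU ≈ 27.5 kJ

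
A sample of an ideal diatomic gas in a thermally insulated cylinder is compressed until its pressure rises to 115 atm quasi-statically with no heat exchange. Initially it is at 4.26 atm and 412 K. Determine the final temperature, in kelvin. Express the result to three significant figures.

T₂ ≈ 1060 K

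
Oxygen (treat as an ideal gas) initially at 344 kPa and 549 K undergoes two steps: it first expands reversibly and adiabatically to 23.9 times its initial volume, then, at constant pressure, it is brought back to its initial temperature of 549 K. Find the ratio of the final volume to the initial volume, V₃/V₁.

For a diatomic ideal gas γ = 7/5.
Adiabatic step: V₂/V₁ = 23.9; T₂ = T₁·(1/23.9)^(2/5) = 154.2 K.
Isobaric step: V₃/V₂ = T₃/T₂ = 549/154.2.
V₃/V₁ = (V₂/V₁)(V₃/V₂) = 23.9 × (549/154.2) = 85.07.

V₃/V₁ ≈ 85.1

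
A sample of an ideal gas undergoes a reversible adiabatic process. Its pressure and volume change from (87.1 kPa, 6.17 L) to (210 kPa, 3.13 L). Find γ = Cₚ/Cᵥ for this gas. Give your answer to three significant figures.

γ ≈ 1.30

PV^γ = const ⇒ γ = ln(P₂/P₁) / ln(V₁/V₂).
γ = ln(210/87.1) / ln(6.17/3.13) = 1.297.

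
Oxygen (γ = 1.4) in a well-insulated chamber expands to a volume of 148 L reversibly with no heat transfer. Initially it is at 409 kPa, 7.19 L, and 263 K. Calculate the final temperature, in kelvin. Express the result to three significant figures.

T₂ ≈ 78.4 K

For a reversible adiabat TV^(γ−1) is constant, so T₂ = T₁ (V₁/V₂)^(γ−1).
T₂ = 263 × (7.19/148)^(0.4) = 78.44 K.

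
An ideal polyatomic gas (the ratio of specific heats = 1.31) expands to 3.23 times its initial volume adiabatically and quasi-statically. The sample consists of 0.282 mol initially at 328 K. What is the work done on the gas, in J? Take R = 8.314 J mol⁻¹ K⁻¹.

Adiabatic: T₁V₁^(γ−1) = T₂V₂^(γ−1) ⇒ T₂ = T₁ (V₁/V₂)^(γ−1).
T₂ = 328 × (1/3.23)^(0.31) = 228 K.
Q = 0, so ΔU = W_on_gas = nCᵥΔT with Cᵥ = R/(γ−1) = 26.82 J/(mol·K).
ΔU = 0.282 × 26.82 × (228 − 328) = -756 J.

W ≈ -756 J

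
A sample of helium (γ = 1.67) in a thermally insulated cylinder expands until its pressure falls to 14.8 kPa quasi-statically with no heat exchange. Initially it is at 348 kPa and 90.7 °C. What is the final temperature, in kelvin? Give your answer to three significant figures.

T₂ ≈ 103 K

Adiabatic: T₂/T₁ = (P₂/P₁)^((γ−1)/γ).
T₁ = 90.7 °C = 363.8 K.
T₂ = 363.8 × (14.8/348)^(0.401) = 102.5 K.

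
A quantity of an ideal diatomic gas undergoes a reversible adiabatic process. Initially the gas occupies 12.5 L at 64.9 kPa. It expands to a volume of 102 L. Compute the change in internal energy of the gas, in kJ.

γ = 7/5 for a diatomic ideal gas.
P₂ = P₁(V₁/V₂)^γ = 64.9×(12.5/102)^(7/5) = 3.435 kPa.
For a reversible adiabat, W_by_gas = (P₁V₁ − P₂V₂)/(γ−1).
W_by = (64900×0.0125 − 3435×0.102) / (2/5) = 1152 J.
Q = 0 ⇒ ΔU = −W_by = -1152 J.

ΔU ≈ -1.15 kJ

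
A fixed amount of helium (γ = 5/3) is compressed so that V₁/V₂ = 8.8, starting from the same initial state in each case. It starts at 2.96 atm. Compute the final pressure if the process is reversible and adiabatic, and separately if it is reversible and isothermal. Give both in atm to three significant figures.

Isothermal: P₂ = P₁(V₁/V₂) = 2.96×8.8 = 26.05 atm.
Adiabatic: P₂ = P₁(V₁/V₂)^γ = 2.96×8.8^(5/3) = 111 atm.

adiabatic: 111 atm; isothermal: 26.0 atm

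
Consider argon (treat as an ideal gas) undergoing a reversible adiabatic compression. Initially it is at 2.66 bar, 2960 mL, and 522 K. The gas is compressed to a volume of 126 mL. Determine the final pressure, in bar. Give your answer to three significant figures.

P₂ ≈ 513 bar

Adiabatic: P₁V₁^γ = P₂V₂^γ ⇒ P₂ = P₁ (V₁/V₂)^γ.
γ = 5/3 for a monatomic ideal gas.
P₂ = 2.66 × (2960/126)^(5/3) = 512.6 bar.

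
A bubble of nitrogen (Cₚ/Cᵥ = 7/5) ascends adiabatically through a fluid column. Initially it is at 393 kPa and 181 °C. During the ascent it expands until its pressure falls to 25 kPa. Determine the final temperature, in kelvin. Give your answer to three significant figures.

T₂ ≈ 207 K

Along an adiabat T P^((1−γ)/γ) is constant, so T₂ = T₁ (P₂/P₁)^((γ−1)/γ).
T₁ = 181 °C = 454.1 K.
T₂ = 454.1 × (25/393)^(2/7) = 206.7 K.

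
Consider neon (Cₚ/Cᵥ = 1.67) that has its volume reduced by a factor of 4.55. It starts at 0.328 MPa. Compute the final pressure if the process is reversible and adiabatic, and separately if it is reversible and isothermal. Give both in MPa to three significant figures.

Isothermal: P₂ = P₁(V₁/V₂) = 0.328×4.55 = 1.492 MPa.
Adiabatic: P₂ = P₁(V₁/V₂)^γ = 0.328×4.55^(1.67) = 4.119 MPa.

adiabatic: 4.12 MPa; isothermal: 1.49 MPa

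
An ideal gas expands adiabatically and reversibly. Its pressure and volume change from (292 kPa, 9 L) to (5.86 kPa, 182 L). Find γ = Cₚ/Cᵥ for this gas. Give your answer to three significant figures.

γ ≈ 1.30

PV^γ = const ⇒ γ = ln(P₂/P₁) / ln(V₁/V₂).
γ = ln(5.86/292) / ln(9/182) = 1.3.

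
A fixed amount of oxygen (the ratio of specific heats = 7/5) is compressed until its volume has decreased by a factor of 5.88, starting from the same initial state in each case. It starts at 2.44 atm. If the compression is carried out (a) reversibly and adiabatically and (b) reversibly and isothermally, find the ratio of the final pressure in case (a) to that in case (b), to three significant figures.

Isothermal: P_b = P₁(V₁/V₂) = 2.44×5.88.
Adiabatic: P_a = P₁(V₁/V₂)^γ = 2.44×5.88^(7/5).
P_a/P_b = (V₁/V₂)^(γ−1) = 5.88^(2/5) = 2.031.

P_adiabatic / P_isothermal ≈ 2.03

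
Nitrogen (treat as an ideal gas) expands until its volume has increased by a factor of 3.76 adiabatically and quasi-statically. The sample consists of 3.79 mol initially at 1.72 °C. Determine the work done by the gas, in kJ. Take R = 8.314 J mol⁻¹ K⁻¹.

W ≈ 8.90 kJ

Adiabatic: T₁V₁^(γ−1) = T₂V₂^(γ−1) ⇒ T₂ = T₁ (V₁/V₂)^(γ−1).
γ = 7/5 for a diatomic ideal gas, so γ−1 = 2/5.
T₁ = 1.72 °C = 274.9 K.
T₂ = 274.9 × (1/3.76)^(2/5) = 161.8 K.
Q = 0, so ΔU = W_on_gas = nCᵥΔT with Cᵥ = R/(γ−1) = 20.79 J/(mol·K).
ΔU = 3.79 × 20.79 × (161.8 − 274.9) = -8905 J.
Work done by the gas = −ΔU = 8905 J.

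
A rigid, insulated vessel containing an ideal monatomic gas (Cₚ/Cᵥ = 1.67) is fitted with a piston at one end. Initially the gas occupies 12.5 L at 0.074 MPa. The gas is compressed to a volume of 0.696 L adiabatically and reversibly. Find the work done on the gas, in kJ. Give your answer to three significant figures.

W ≈ 8.18 kJ

P₂ = P₁(V₁/V₂)^γ = 0.074×(12.5/0.696)^(1.67) = 9.203 MPa.
For a reversible adiabat, W_by_gas = (P₁V₁ − P₂V₂)/(γ−1).
W_by = (74000×0.0125 − 9.203×10^6×0.000696) / (0.67) = -8179 J.
W_on_gas = −W_by = 8179 J.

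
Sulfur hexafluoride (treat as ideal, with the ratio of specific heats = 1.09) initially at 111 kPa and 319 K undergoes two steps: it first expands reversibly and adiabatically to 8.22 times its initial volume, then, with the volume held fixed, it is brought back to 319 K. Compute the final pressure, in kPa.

Adiabatic step (PV^γ = const): P₂ = 111×(1/8.22)^(1.09) = 11.17 kPa; T₂ = 319×(1/8.22)^(0.09) = 263.9 K.
Isochoric: P₃ = P₂(T₃/T₂) = 11.17 × (319/263.9) = 13.5 kPa.

P₃ ≈ 13.5 kPa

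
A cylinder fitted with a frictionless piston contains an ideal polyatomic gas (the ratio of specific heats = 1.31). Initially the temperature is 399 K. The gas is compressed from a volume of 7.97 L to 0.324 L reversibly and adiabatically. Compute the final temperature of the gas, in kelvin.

T₂ ≈ 1080 K

Adiabatic: T₁V₁^(γ−1) = T₂V₂^(γ−1) ⇒ T₂ = T₁ (V₁/V₂)^(γ−1).
T₂ = 399 × (7.97/0.324)^(0.31) = 1077 K.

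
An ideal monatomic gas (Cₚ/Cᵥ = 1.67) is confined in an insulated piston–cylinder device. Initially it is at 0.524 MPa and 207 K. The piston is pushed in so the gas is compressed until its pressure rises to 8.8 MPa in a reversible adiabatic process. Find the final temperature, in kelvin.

T₂ ≈ 642 K

Adiabatic: T₂/T₁ = (P₂/P₁)^((γ−1)/γ).
T₂ = 207 × (8.8/0.524)^(0.401) = 641.9 K.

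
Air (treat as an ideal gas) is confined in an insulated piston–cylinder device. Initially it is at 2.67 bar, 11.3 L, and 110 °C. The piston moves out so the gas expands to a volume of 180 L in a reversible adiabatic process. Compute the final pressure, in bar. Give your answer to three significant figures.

P₂ ≈ 0.0554 bar

Adiabatic: P₁V₁^γ = P₂V₂^γ ⇒ P₂ = P₁ (V₁/V₂)^γ.
γ = 7/5 for a diatomic ideal gas.
P₂ = 2.67 × (11.3/180)^(7/5) = 0.05539 bar.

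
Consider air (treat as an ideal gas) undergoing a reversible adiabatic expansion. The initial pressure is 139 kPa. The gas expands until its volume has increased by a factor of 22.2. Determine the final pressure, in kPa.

P₂ ≈ 1.81 kPa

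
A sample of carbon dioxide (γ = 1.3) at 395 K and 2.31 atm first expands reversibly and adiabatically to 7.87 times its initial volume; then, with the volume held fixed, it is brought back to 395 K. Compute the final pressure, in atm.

P₃ ≈ 0.294 atm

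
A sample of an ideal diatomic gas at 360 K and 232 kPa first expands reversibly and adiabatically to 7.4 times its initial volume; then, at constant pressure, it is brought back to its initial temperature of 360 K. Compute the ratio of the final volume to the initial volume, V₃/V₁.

For a diatomic ideal gas γ = 7/5.
Adiabatic step: V₂/V₁ = 7.4; T₂ = T₁·(1/7.4)^(2/5) = 161.7 K.
Isobaric step: V₃/V₂ = T₃/T₂ = 360/161.7.
V₃/V₁ = (V₂/V₁)(V₃/V₂) = 7.4 × (360/161.7) = 16.48.

V₃/V₁ ≈ 16.5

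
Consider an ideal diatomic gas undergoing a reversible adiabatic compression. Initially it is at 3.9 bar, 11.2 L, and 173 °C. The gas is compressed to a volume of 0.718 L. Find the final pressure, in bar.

Since PV^γ is constant along a reversible adiabat, P₂ = P₁ (V₁/V₂)^γ.
γ = 7/5 for a diatomic ideal gas.
P₂ = 3.9 × (11.2/0.718)^(7/5) = 182.6 bar.

P₂ ≈ 183 bar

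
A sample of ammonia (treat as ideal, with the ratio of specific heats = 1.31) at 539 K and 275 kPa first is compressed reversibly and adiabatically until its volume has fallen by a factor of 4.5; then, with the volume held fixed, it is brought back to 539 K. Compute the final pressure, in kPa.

P₃ ≈ 1240 kPa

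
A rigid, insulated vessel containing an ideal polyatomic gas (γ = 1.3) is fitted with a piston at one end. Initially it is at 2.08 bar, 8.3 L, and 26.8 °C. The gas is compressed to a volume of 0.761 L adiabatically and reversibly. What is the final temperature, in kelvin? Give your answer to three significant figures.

For a reversible adiabat TV^(γ−1) is constant, so T₂ = T₁ (V₁/V₂)^(γ−1).
T₁ = 26.8 °C = 299.9 K.
T₂ = 299.9 × (8.3/0.761)^(0.3) = 614.3 K.

T₂ ≈ 614 K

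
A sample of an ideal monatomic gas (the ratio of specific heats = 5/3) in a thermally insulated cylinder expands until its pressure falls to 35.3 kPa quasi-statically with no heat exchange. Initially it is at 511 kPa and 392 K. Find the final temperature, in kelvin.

Along an adiabat T P^((1−γ)/γ) is constant, so T₂ = T₁ (P₂/P₁)^((γ−1)/γ).
T₂ = 392 × (35.3/511)^(2/5) = 134.6 K.

T₂ ≈ 135 K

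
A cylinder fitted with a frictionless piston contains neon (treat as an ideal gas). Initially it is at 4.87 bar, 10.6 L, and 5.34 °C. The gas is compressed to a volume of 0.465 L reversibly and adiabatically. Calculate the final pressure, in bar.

P₂ ≈ 893 bar

Adiabatic: P₁V₁^γ = P₂V₂^γ ⇒ P₂ = P₁ (V₁/V₂)^γ.
γ = 5/3 for a monatomic ideal gas.
P₂ = 4.87 × (10.6/0.465)^(5/3) = 892.5 bar.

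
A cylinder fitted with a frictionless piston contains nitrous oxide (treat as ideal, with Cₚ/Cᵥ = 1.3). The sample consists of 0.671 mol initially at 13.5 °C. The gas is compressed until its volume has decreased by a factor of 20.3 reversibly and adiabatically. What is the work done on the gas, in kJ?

W ≈ 7.82 kJ

For a reversible adiabat TV^(γ−1) is constant, so T₂ = T₁ (V₁/V₂)^(γ−1).
T₁ = 13.5 °C = 286.6 K.
T₂ = 286.6 × 20.3^(0.3) = 707.3 K.
Q = 0, so ΔU = W_on_gas = nCᵥΔT with Cᵥ = R/(γ−1) = 27.71 J/(mol·K).
ΔU = 0.671 × 27.71 × (707.3 − 286.6) = 7822 J.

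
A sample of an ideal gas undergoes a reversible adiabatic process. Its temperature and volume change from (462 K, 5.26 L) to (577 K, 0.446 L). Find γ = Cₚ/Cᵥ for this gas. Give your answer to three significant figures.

γ ≈ 1.09

TV^(γ−1) = const ⇒ γ − 1 = ln(T₂/T₁) / ln(V₁/V₂).
γ = 1 + ln(577/462) / ln(5.26/0.446) = 1.09.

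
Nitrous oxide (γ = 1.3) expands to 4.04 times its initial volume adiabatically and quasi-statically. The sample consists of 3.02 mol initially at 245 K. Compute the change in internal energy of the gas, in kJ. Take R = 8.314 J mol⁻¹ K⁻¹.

For a reversible adiabat TV^(γ−1) is constant, so T₂ = T₁ (V₁/V₂)^(γ−1).
T₂ = 245 × (1/4.04)^(0.3) = 161.2 K.
Q = 0, so ΔU = W_on_gas = nCᵥΔT with Cᵥ = R/(γ−1) = 27.71 J/(mol·K).
ΔU = 3.02 × 27.71 × (161.2 − 245) = -7017 J.

ΔU ≈ -7.02 kJ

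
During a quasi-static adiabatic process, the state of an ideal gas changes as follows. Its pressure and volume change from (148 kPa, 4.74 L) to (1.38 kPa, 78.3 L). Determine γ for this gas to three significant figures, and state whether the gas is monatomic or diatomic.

PV^γ = const ⇒ γ = ln(P₂/P₁) / ln(V₁/V₂).
γ = ln(1.38/148) / ln(4.74/78.3) = 1.667.
γ ≈ 1.67 is close to 5/3, so the gas is monatomic.

γ ≈ 1.67; monatomic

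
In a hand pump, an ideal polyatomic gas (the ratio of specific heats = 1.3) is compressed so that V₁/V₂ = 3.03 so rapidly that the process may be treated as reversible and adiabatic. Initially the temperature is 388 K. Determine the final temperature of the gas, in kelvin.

T₂ ≈ 541 K

For a reversible adiabat TV^(γ−1) is constant, so T₂ = T₁ (V₁/V₂)^(γ−1).
T₂ = 388 × 3.03^(0.3) = 541.1 K.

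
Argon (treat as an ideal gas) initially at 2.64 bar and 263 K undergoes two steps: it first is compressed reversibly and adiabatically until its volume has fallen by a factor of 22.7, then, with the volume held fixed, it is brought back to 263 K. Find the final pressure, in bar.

P₃ ≈ 59.9 bar

For a monatomic ideal gas γ = 5/3.
Adiabatic step (PV^γ = const): P₂ = 2.64×22.7^(5/3) = 480.4 bar; T₂ = 263×22.7^(2/3) = 2108 K.
Isochoric: P₃ = P₂(T₃/T₂) = 480.4 × (263/2108) = 59.93 bar.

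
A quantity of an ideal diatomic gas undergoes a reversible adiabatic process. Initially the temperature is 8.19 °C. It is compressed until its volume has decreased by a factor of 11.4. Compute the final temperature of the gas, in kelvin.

T₂ ≈ 745 K

For a reversible adiabat TV^(γ−1) is constant, so T₂ = T₁ (V₁/V₂)^(γ−1).
For a diatomic ideal gas γ = 7/5, so γ−1 = 2/5.
T₁ = 8.19 °C = 281.3 K.
T₂ = 281.3 × 11.4^(2/5) = 744.7 K.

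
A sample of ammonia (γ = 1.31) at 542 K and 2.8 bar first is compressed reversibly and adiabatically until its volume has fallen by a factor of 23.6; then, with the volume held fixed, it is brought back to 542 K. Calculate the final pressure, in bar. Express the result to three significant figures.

Adiabatic step (PV^γ = const): P₂ = 2.8×23.6^(1.31) = 176.1 bar; T₂ = 542×23.6^(0.31) = 1444 K.
Isochoric: P₃ = P₂(T₃/T₂) = 176.1 × (542/1444) = 66.08 bar.

P₃ ≈ 66.1 bar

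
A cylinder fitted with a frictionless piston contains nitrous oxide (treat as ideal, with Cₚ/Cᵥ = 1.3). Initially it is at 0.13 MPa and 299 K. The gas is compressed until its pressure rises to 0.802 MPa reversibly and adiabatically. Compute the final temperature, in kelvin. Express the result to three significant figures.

T₂ ≈ 455 K

Adiabatic: T₂/T₁ = (P₂/P₁)^((γ−1)/γ).
T₂ = 299 × (0.802/0.13)^(0.231) = 455 K.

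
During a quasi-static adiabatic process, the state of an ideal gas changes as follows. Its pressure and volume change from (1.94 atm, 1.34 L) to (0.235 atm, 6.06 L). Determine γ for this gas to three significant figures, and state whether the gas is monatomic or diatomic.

PV^γ = const ⇒ γ = ln(P₂/P₁) / ln(V₁/V₂).
γ = ln(0.235/1.94) / ln(1.34/6.06) = 1.399.
γ ≈ 1.40 is close to 7/5, so the gas is diatomic.

γ ≈ 1.40; diatomic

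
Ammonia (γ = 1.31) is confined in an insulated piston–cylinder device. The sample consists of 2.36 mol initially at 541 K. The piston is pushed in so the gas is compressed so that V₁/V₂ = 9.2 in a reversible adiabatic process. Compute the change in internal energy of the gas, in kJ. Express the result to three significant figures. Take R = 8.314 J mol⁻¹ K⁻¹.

Adiabatic: T₁V₁^(γ−1) = T₂V₂^(γ−1) ⇒ T₂ = T₁ (V₁/V₂)^(γ−1).
T₂ = 541 × 9.2^(0.31) = 1076 K.
Q = 0, so ΔU = W_on_gas = nCᵥΔT with Cᵥ = R/(γ−1) = 26.82 J/(mol·K).
ΔU = 2.36 × 26.82 × (1076 − 541) = 33890 J.

ΔU ≈ 33.9 kJ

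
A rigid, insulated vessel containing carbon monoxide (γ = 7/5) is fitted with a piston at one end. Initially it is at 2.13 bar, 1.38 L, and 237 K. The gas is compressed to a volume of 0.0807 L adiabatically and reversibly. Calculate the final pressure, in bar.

Since PV^γ is constant along a reversible adiabat, P₂ = P₁ (V₁/V₂)^γ.
P₂ = 2.13 × (1.38/0.0807)^(7/5) = 113.4 bar.

P₂ ≈ 113 bar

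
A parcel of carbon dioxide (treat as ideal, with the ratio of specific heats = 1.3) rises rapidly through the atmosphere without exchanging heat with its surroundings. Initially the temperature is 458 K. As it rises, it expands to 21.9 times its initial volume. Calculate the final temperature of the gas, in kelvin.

Adiabatic: T₁V₁^(γ−1) = T₂V₂^(γ−1) ⇒ T₂ = T₁ (V₁/V₂)^(γ−1).
T₂ = 458 × (1/21.9)^(0.3) = 181.4 K.

T₂ ≈ 181 K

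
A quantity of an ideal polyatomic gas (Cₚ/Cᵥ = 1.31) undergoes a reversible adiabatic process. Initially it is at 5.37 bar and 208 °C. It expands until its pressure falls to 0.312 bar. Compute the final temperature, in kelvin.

T₂ ≈ 245 K

Adiabatic: T₂/T₁ = (P₂/P₁)^((γ−1)/γ).
T₁ = 208 °C = 481.1 K.
T₂ = 481.1 × (0.312/5.37)^(0.237) = 245.4 K.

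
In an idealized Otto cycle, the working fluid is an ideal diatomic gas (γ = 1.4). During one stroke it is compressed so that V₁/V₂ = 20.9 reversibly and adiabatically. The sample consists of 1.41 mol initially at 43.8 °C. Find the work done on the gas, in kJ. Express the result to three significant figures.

W ≈ 22.0 kJ

For a reversible adiabat TV^(γ−1) is constant, so T₂ = T₁ (V₁/V₂)^(γ−1).
T₁ = 43.8 °C = 316.9 K.
T₂ = 316.9 × 20.9^(0.4) = 1069 K.
Q = 0, so ΔU = W_on_gas = nCᵥΔT with Cᵥ = R/(γ−1) = 20.79 J/(mol·K).
ΔU = 1.41 × 20.79 × (1069 − 316.9) = 22050 J.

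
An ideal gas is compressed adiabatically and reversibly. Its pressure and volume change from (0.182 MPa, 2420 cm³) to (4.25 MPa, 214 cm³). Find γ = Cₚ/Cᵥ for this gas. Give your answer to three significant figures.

γ ≈ 1.30

PV^γ = const ⇒ γ = ln(P₂/P₁) / ln(V₁/V₂).
γ = ln(4.25/0.182) / ln(2420/214) = 1.299.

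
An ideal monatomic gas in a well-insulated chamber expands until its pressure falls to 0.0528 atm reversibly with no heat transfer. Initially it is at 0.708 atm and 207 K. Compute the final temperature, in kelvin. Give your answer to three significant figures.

Along an adiabat T P^((1−γ)/γ) is constant, so T₂ = T₁ (P₂/P₁)^((γ−1)/γ).
For a monatomic ideal gas γ = 5/3, so (γ−1)/γ = 2/5.
T₂ = 207 × (0.0528/0.708)^(2/5) = 73.28 K.

T₂ ≈ 73.3 K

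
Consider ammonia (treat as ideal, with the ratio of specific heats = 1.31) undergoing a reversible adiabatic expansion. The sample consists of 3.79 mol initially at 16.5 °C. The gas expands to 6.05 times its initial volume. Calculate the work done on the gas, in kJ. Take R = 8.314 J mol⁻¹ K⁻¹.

For a reversible adiabat TV^(γ−1) is constant, so T₂ = T₁ (V₁/V₂)^(γ−1).
T₁ = 16.5 °C = 289.6 K.
T₂ = 289.6 × (1/6.05)^(0.31) = 165.8 K.
Q = 0, so ΔU = W_on_gas = nCᵥΔT with Cᵥ = R/(γ−1) = 26.82 J/(mol·K).
ΔU = 3.79 × 26.82 × (165.8 − 289.6) = -12590 J.

W ≈ -12.6 kJ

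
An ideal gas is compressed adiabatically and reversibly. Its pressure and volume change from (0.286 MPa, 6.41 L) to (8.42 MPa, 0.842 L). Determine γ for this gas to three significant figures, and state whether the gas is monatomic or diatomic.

PV^γ = const ⇒ γ = ln(P₂/P₁) / ln(V₁/V₂).
γ = ln(8.42/0.286) / ln(6.41/0.842) = 1.666.
γ ≈ 1.67 is close to 5/3, so the gas is monatomic.

γ ≈ 1.67; monatomic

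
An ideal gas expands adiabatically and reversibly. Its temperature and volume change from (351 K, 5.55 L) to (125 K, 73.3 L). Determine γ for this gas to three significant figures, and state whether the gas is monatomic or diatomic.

γ ≈ 1.40; diatomic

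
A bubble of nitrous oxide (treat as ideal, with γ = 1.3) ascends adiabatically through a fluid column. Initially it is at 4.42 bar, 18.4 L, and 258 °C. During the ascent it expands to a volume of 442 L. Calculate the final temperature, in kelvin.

Adiabatic: T₁V₁^(γ−1) = T₂V₂^(γ−1) ⇒ T₂ = T₁ (V₁/V₂)^(γ−1).
T₁ = 258 °C = 531.1 K.
T₂ = 531.1 × (18.4/442)^(0.3) = 204.7 K.

T₂ ≈ 205 K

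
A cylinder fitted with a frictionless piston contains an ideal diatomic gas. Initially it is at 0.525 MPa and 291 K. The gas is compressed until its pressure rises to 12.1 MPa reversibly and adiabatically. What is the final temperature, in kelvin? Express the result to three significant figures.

T₂ ≈ 713 K

Adiabatic: T₂/T₁ = (P₂/P₁)^((γ−1)/γ).
For a diatomic ideal gas γ = 7/5, so (γ−1)/γ = 2/7.
T₂ = 291 × (12.1/0.525)^(2/7) = 713.2 K.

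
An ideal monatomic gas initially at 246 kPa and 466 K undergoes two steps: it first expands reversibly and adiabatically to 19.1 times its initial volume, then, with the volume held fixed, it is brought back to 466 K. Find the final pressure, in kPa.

For a monatomic ideal gas γ = 5/3.
Adiabatic step (PV^γ = const): P₂ = 246×(1/19.1)^(5/3) = 1.803 kPa; T₂ = 466×(1/19.1)^(2/3) = 65.22 K.
Isochoric: P₃ = P₂(T₃/T₂) = 1.803 × (466/65.22) = 12.88 kPa.

P₃ ≈ 12.9 kPa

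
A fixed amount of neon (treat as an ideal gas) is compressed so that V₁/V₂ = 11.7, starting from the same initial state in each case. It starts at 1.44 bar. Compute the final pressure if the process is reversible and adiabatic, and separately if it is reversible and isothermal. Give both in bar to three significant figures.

adiabatic: 86.8 bar; isothermal: 16.8 bar

For a monatomic ideal gas γ = 5/3.
Isothermal: P₂ = P₁(V₁/V₂) = 1.44×11.7 = 16.85 bar.
Adiabatic: P₂ = P₁(V₁/V₂)^γ = 1.44×11.7^(5/3) = 86.83 bar.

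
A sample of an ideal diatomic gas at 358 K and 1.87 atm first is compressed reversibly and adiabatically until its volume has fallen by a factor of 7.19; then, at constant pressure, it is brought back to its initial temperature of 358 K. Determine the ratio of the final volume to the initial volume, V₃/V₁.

For a diatomic ideal gas γ = 7/5.
Adiabatic step: V₂/V₁ = 0.1391; T₂ = T₁·7.19^(2/5) = 788.1 K.
Isobaric step: V₃/V₂ = T₃/T₂ = 358/788.1.
V₃/V₁ = (V₂/V₁)(V₃/V₂) = 0.1391 × (358/788.1) = 0.06318.

V₃/V₁ ≈ 0.0632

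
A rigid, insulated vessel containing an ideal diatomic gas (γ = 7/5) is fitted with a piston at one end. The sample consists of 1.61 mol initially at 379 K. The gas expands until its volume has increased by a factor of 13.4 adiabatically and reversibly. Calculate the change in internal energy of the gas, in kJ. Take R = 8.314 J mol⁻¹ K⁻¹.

For a reversible adiabat TV^(γ−1) is constant, so T₂ = T₁ (V₁/V₂)^(γ−1).
T₂ = 379 × (1/13.4)^(2/5) = 134.2 K.
Q = 0, so ΔU = W_on_gas = nCᵥΔT with Cᵥ = R/(γ−1) = 20.79 J/(mol·K).
ΔU = 1.61 × 20.79 × (134.2 − 379) = -8191 J.

ΔU ≈ -8.19 kJ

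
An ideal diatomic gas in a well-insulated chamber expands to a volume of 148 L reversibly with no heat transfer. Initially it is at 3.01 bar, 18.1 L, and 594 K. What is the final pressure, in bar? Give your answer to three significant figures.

P₂ ≈ 0.159 bar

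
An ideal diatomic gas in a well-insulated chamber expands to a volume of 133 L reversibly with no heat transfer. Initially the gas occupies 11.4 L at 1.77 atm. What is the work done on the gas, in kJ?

W ≈ -3.20 kJ

γ = 7/5 for a diatomic ideal gas.
P₂ = P₁(V₁/V₂)^γ = 1.77×(11.4/133)^(7/5) = 0.05679 atm.
For a reversible adiabat, W_by_gas = (P₁V₁ − P₂V₂)/(γ−1).
W_by = (179300×0.0114 − 5754×0.133) / (2/5) = 3198 J.
W_on_gas = −W_by = -3198 J.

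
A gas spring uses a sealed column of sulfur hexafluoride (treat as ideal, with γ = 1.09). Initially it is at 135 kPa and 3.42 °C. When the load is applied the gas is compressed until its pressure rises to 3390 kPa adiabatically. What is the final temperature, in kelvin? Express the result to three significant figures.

T₂ ≈ 361 K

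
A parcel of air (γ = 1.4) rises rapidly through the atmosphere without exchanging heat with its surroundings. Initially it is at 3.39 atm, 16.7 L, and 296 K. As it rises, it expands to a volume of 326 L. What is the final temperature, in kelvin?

T₂ ≈ 90.2 K

For a reversible adiabat TV^(γ−1) is constant, so T₂ = T₁ (V₁/V₂)^(γ−1).
T₂ = 296 × (16.7/326)^(0.4) = 90.18 K.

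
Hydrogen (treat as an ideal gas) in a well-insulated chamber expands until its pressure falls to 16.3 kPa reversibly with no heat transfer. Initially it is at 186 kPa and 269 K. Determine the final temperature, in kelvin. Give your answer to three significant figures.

T₂ ≈ 134 K

Adiabatic: T₂/T₁ = (P₂/P₁)^((γ−1)/γ).
For a diatomic ideal gas γ = 7/5, so (γ−1)/γ = 2/7.
T₂ = 269 × (16.3/186)^(2/7) = 134.2 K.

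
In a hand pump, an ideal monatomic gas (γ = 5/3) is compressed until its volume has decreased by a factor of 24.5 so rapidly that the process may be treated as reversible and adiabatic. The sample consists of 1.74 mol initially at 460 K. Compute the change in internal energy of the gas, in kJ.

ΔU ≈ 74.2 kJ

For a reversible adiabat TV^(γ−1) is constant, so T₂ = T₁ (V₁/V₂)^(γ−1).
T₂ = 460 × 24.5^(2/3) = 3880 K.
Q = 0, so ΔU = W_on_gas = nCᵥΔT with Cᵥ = R/(γ−1) = 12.47 J/(mol·K).
ΔU = 1.74 × 12.47 × (3880 − 460) = 74220 J.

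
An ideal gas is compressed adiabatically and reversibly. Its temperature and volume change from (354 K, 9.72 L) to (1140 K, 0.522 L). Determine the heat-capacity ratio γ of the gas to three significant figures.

γ ≈ 1.40

TV^(γ−1) = const ⇒ γ − 1 = ln(T₂/T₁) / ln(V₁/V₂).
γ = 1 + ln(1140/354) / ln(9.72/0.522) = 1.4.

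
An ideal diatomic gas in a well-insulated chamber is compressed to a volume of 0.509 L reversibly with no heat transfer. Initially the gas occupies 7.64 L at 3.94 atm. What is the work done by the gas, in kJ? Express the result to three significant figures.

γ = 7/5 for a diatomic ideal gas.
P₂ = P₁(V₁/V₂)^γ = 3.94×(7.64/0.509)^(7/5) = 174.8 atm.
For a reversible adiabat, W_by_gas = (P₁V₁ − P₂V₂)/(γ−1).
W_by = (399200×0.00764 − 1.771×10^7×0.000509) / (2/5) = -14910 J.

W ≈ -14.9 kJ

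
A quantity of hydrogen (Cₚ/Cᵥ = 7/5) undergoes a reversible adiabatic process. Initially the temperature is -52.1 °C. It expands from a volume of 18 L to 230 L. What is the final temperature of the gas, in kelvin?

T₂ ≈ 79.8 K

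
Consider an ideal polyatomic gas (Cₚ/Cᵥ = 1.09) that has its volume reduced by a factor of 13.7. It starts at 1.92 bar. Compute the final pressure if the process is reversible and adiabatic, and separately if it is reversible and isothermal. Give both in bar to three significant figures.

Isothermal: P₂ = P₁(V₁/V₂) = 1.92×13.7 = 26.3 bar.
Adiabatic: P₂ = P₁(V₁/V₂)^γ = 1.92×13.7^(1.09) = 33.29 bar.

adiabatic: 33.3 bar; isothermal: 26.3 bar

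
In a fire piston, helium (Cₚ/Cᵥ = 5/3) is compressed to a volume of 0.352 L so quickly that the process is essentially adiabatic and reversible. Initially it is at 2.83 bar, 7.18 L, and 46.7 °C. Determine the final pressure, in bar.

P₂ ≈ 431 bar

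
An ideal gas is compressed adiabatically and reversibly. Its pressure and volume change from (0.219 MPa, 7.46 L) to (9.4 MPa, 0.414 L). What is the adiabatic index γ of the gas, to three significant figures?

γ ≈ 1.30

PV^γ = const ⇒ γ = ln(P₂/P₁) / ln(V₁/V₂).
γ = ln(9.4/0.219) / ln(7.46/0.414) = 1.3.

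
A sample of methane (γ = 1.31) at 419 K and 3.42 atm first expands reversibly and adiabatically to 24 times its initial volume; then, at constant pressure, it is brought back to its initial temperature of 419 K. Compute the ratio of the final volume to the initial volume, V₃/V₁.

Adiabatic step: V₂/V₁ = 24; T₂ = T₁·(1/24)^(0.31) = 156.4 K.
Isobaric step: V₃/V₂ = T₃/T₂ = 419/156.4.
V₃/V₁ = (V₂/V₁)(V₃/V₂) = 24 × (419/156.4) = 64.28.

V₃/V₁ ≈ 64.3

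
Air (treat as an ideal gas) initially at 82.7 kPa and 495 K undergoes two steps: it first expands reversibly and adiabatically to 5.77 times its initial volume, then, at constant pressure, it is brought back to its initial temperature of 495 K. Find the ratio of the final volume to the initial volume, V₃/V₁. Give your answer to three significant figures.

For a diatomic ideal gas γ = 7/5.
Adiabatic step: V₂/V₁ = 5.77; T₂ = T₁·(1/5.77)^(2/5) = 245.5 K.
Isobaric step: V₃/V₂ = T₃/T₂ = 495/245.5.
V₃/V₁ = (V₂/V₁)(V₃/V₂) = 5.77 × (495/245.5) = 11.63.

V₃/V₁ ≈ 11.6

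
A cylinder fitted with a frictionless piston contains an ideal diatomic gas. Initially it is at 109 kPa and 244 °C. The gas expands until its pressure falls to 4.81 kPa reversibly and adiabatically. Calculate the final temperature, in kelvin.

T₂ ≈ 212 K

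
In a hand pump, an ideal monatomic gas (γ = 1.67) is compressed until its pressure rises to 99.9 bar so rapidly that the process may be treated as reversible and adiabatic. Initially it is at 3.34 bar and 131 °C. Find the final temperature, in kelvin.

Adiabatic: T₂/T₁ = (P₂/P₁)^((γ−1)/γ).
T₁ = 131 °C = 404.1 K.
T₂ = 404.1 × (99.9/3.34)^(0.401) = 1580 K.

T₂ ≈ 1580 K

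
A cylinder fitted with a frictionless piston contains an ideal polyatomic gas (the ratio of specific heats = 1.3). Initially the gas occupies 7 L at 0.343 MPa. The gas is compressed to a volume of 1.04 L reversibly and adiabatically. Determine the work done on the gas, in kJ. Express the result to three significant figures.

P₂ = P₁(V₁/V₂)^γ = 0.343×(7/1.04)^(1.3) = 4.091 MPa.
For a reversible adiabat, W_by_gas = (P₁V₁ − P₂V₂)/(γ−1).
W_by = (343000×0.007 − 4.091×10^6×0.00104) / (0.3) = -6177 J.
W_on_gas = −W_by = 6177 J.

W ≈ 6.18 kJ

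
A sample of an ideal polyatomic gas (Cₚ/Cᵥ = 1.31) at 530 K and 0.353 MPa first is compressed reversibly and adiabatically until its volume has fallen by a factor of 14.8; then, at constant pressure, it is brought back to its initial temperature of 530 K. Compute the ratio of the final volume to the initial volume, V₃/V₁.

V₃/V₁ ≈ 0.0293

Adiabatic step: V₂/V₁ = 0.06757; T₂ = T₁·14.8^(0.31) = 1222 K.
Isobaric step: V₃/V₂ = T₃/T₂ = 530/1222.
V₃/V₁ = (V₂/V₁)(V₃/V₂) = 0.06757 × (530/1222) = 0.02931.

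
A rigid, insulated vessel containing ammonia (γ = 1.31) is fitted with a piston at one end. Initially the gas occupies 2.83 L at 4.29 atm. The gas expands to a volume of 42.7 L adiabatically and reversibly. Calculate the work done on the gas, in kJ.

P₂ = P₁(V₁/V₂)^γ = 4.29×(2.83/42.7)^(1.31) = 0.1226 atm.
For a reversible adiabat, W_by_gas = (P₁V₁ − P₂V₂)/(γ−1).
W_by = (434700×0.00283 − 12420×0.0427) / (0.31) = 2257 J.
W_on_gas = −W_by = -2257 J.

W ≈ -2.26 kJ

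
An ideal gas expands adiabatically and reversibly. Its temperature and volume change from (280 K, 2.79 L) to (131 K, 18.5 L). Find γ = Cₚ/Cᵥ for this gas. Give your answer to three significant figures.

TV^(γ−1) = const ⇒ γ − 1 = ln(T₂/T₁) / ln(V₁/V₂).
γ = 1 + ln(131/280) / ln(2.79/18.5) = 1.402.

γ ≈ 1.40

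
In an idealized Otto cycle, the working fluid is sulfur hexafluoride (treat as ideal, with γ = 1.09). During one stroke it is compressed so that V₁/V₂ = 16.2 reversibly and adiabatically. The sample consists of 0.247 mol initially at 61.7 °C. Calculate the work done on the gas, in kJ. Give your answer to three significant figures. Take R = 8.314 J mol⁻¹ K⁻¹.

W ≈ 2.18 kJ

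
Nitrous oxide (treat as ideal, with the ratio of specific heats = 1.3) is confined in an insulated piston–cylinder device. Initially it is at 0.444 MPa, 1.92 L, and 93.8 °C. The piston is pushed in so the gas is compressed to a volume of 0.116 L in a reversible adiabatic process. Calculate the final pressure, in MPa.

P₂ ≈ 17.1 MPa

Adiabatic: P₁V₁^γ = P₂V₂^γ ⇒ P₂ = P₁ (V₁/V₂)^γ.
P₂ = 0.444 × (1.92/0.116)^(1.3) = 17.06 MPa.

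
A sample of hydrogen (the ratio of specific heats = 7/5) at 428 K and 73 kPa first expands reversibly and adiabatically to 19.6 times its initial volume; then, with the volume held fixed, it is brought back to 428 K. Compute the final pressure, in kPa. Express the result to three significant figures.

Adiabatic step (PV^γ = const): P₂ = 73×(1/19.6)^(7/5) = 1.133 kPa; T₂ = 428×(1/19.6)^(2/5) = 130.2 K.
Isochoric: P₃ = P₂(T₃/T₂) = 1.133 × (428/130.2) = 3.724 kPa.

P₃ ≈ 3.72 kPa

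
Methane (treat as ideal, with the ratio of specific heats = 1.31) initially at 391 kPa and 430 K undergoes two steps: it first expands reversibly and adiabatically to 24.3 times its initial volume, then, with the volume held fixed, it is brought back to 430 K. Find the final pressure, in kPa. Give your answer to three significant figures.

P₃ ≈ 16.1 kPa

Adiabatic step (PV^γ = const): P₂ = 391×(1/24.3)^(1.31) = 5.985 kPa; T₂ = 430×(1/24.3)^(0.31) = 159.9 K.
Isochoric: P₃ = P₂(T₃/T₂) = 5.985 × (430/159.9) = 16.09 kPa.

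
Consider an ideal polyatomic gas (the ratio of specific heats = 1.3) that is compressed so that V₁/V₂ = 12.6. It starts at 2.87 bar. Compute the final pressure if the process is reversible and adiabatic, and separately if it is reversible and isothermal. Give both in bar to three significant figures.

Isothermal: P₂ = P₁(V₁/V₂) = 2.87×12.6 = 36.16 bar.
Adiabatic: P₂ = P₁(V₁/V₂)^γ = 2.87×12.6^(1.3) = 77.33 bar.

adiabatic: 77.3 bar; isothermal: 36.2 bar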